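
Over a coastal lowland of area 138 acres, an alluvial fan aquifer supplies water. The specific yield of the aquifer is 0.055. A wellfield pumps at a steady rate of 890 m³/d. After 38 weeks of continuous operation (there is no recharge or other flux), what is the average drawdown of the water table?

A = 138 acres = 5.585 × 10^5 m²
t = 38 weeks = 266 d
ΔV = Q × t = 890 m³/d × 266 d = 2.367 × 10^5 m³
Δh = ΔV / (Sy × A) = 2.367 × 10^5 / (0.055 × 5.585 × 10^5) = 7.707 m

Δh ≈ 7.71 m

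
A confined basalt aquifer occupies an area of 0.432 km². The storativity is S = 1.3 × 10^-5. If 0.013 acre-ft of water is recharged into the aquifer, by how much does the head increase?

Δh ≈ 2.86 m

A = 0.432 km² = 4.32 × 10^5 m²
ΔV = 0.013 acre-ft = 16.04 m³
Δh = ΔV / (S × A) = 16.04 m³ / (1.3 × 10^-5 × 4.32 × 10^5 m²) = 2.855 m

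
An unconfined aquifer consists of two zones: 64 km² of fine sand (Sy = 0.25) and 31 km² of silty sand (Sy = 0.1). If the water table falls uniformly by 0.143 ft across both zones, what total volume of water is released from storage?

ΔV ≈ 8.33 × 10^5 m³

A₁ = 64 km² = 6.4 × 10^7 m²; A₂ = 31 km² = 3.1 × 10^7 m²
Δh = 0.143 ft = 0.04359 m
ΔV₁ = 0.25 × 6.4 × 10^7 × 0.04359 = 6.974 × 10^5 m³
ΔV₂ = 0.1 × 3.1 × 10^7 × 0.04359 = 1.351 × 10^5 m³
ΔV = ΔV₁ + ΔV₂ = 8.325 × 10^5 m³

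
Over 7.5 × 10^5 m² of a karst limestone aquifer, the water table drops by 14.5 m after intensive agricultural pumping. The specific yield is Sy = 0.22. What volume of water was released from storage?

ΔV ≈ 2.39 × 10^6 m³

ΔV = Sy × A × Δh = 0.22 × 7.5 × 10^5 m² × 14.5 m = 2.393 × 10^6 m³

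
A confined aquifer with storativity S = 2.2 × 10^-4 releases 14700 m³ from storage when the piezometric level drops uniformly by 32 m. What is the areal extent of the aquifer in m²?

A = ΔV / (S × Δh) = 14700 / (2.2 × 10^-4 × 32) = 2.088 × 10^6 m²

A ≈ 2.09 × 10^6 m²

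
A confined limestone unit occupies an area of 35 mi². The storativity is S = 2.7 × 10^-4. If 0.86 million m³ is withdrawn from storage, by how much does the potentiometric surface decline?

Δh ≈ 35.1 m

A = 35 mi² = 9.065 × 10^7 m²
ΔV = 0.86 million m³ = 8.6 × 10^5 m³
Δh = ΔV / (S × A) = 8.6 × 10^5 m³ / (2.7 × 10^-4 × 9.065 × 10^7 m²) = 35.14 m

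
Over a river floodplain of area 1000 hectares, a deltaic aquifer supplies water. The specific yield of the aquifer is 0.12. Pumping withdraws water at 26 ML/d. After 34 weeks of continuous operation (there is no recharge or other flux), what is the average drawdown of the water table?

Δh ≈ 5.16 m

A = 1000 hectares = 1 × 10^7 m²
Q = 26 ML/d = 26000 m³/d
t = 34 weeks = 238 d
ΔV = Q × t = 26000 m³/d × 238 d = 6.188 × 10^6 m³
Δh = ΔV / (Sy × A) = 6.188 × 10^6 / (0.12 × 1 × 10^7) = 5.157 m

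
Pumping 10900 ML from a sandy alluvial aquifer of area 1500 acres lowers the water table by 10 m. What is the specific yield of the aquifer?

A = 1500 acres = 6.07 × 10^6 m²
ΔV = 10900 ML = 1.09 × 10^7 m³
Sy = ΔV / (A × Δh) = 1.09 × 10^7 m³ / (6.07 × 10^6 m² × 10 m) = 0.1796

Sy ≈ 0.18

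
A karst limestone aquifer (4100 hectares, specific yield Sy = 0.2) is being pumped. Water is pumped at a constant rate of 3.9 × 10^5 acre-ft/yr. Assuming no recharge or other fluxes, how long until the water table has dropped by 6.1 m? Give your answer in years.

A = 4100 hectares = 4.1 × 10^7 m²
ΔV = Sy × A × Δh = 0.2 × 4.1 × 10^7 × 6.1 = 5.002 × 10^7 m³
Q = 3.9 × 10^5 acre-ft/yr = 1.318 × 10^6 m³/d
t = ΔV / Q = 5.002 × 10^7 m³ / 1.318 × 10^6 m³/d = 37.95 d
t = 37.95 d ≈ 0.104 years

t ≈ 0.104 years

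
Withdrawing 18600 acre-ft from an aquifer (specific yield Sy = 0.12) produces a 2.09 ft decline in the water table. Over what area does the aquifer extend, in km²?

A ≈ 300 km²

Δh = 2.09 ft = 0.637 m
ΔV = 18600 acre-ft = 2.294 × 10^7 m³
A = ΔV / (Sy × Δh) = 2.294 × 10^7 / (0.12 × 0.637) = 3.001 × 10^8 m²
A = 3.001 × 10^8 m² = 300.1 km²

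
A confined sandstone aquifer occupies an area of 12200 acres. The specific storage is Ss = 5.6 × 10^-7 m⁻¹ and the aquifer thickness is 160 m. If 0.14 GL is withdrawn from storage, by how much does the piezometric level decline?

Δh ≈ 31.6 m

S = Ss × b = 5.6 × 10^-7 m⁻¹ × 160 m = 8.96 × 10^-5
A = 12200 acres = 4.937 × 10^7 m²
ΔV = 0.14 GL = 1.4 × 10^5 m³
Δh = ΔV / (S × A) = 1.4 × 10^5 m³ / (8.96 × 10^-5 × 4.937 × 10^7 m²) = 31.65 m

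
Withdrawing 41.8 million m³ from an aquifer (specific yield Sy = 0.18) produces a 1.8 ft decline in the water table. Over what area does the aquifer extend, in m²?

A ≈ 4.23 × 10^8 m²

Δh = 1.8 ft = 0.5486 m
ΔV = 41.8 million m³ = 4.18 × 10^7 m³
A = ΔV / (Sy × Δh) = 4.18 × 10^7 / (0.18 × 0.5486) = 4.233 × 10^8 m²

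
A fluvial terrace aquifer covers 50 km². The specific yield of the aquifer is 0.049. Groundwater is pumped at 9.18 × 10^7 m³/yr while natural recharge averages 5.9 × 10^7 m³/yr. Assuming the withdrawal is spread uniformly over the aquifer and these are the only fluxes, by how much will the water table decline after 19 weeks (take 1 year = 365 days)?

A = 50 km² = 5 × 10^7 m²
Net abstraction = 9.18 × 10^7 − 5.9 × 10^7 = 3.28 × 10^7 m³/yr
Q_net = 3.28 × 10^7 m³/yr = 89860 m³/d
t = 19 weeks = 133 d
ΔV = Q × t = 89860 m³/d × 133 d = 1.195 × 10^7 m³
Δh = ΔV / (Sy × A) = 1.195 × 10^7 / (0.049 × 5 × 10^7) = 4.878 m

Δh ≈ 4.88 m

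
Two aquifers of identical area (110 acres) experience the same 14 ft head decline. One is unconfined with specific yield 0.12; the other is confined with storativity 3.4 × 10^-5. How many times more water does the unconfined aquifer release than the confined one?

A = 110 acres = 4.452 × 10^5 m²
Δh = 14 ft = 4.267 m
Unconfined: ΔV_u = Sy × A × Δh = 0.12 × 4.452 × 10^5 × 4.267 = 2.279 × 10^5 m³
Confined: ΔV_c = S × A × Δh = 3.4 × 10^-5 × 4.452 × 10^5 × 4.267 = 64.59 m³
Ratio = ΔV_u / ΔV_c = Sy / S = 0.12 / 3.4 × 10^-5 = 3529

ΔV_u / ΔV_c ≈ 3530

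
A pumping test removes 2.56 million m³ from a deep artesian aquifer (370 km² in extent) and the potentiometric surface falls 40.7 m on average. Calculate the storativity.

S ≈ 1.7 × 10^-4

A = 370 km² = 3.7 × 10^8 m²
ΔV = 2.56 million m³ = 2.56 × 10^6 m³
S = ΔV / (A × Δh) = 2.56 × 10^6 m³ / (3.7 × 10^8 m² × 40.7 m) = 1.7 × 10^-4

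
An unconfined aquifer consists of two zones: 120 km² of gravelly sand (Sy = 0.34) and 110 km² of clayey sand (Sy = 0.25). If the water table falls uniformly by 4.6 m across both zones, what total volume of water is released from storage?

A₁ = 120 km² = 1.2 × 10^8 m²; A₂ = 110 km² = 1.1 × 10^8 m²
ΔV₁ = 0.34 × 1.2 × 10^8 × 4.6 = 1.877 × 10^8 m³
ΔV₂ = 0.25 × 1.1 × 10^8 × 4.6 = 1.265 × 10^8 m³
ΔV = ΔV₁ + ΔV₂ = 3.142 × 10^8 m³

ΔV ≈ 3.14 × 10^8 m³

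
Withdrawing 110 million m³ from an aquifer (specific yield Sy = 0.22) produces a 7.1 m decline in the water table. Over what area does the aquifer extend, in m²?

A ≈ 7.04 × 10^7 m²

ΔV = 110 million m³ = 1.1 × 10^8 m³
A = ΔV / (Sy × Δh) = 1.1 × 10^8 / (0.22 × 7.1) = 7.042 × 10^7 m²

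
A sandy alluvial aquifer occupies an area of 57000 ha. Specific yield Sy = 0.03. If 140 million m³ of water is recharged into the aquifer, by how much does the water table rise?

Δh ≈ 8.19 m

A = 57000 ha = 5.7 × 10^8 m²
ΔV = 140 million m³ = 1.4 × 10^8 m³
Δh = ΔV / (Sy × A) = 1.4 × 10^8 m³ / (0.03 × 5.7 × 10^8 m²) = 8.187 m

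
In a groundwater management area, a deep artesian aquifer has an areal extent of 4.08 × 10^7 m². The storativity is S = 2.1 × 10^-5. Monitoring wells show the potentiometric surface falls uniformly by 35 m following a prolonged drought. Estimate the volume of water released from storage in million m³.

ΔV ≈ 0.03 million m³

ΔV = S × A × Δh = 2.1 × 10^-5 × 4.08 × 10^7 m² × 35 m = 29990 m³
ΔV = 29990 m³ = 0.02999 million m³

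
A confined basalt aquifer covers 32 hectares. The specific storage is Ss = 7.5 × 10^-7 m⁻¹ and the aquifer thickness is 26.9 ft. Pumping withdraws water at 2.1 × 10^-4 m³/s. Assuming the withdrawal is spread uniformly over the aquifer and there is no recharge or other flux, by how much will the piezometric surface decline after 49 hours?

Δh ≈ 18.8 m

b = 26.9 ft = 8.199 m
S = Ss × b = 7.5 × 10^-7 m⁻¹ × 8.199 m = 6.149 × 10^-6
A = 32 hectares = 3.2 × 10^5 m²
Q = 2.1 × 10^-4 m³/s = 18.14 m³/d
t = 49 hours = 2.042 d
ΔV = Q × t = 18.14 m³/d × 2.042 d = 37.04 m³
Δh = ΔV / (S × A) = 37.04 / (6.149 × 10^-6 × 3.2 × 10^5) = 18.83 m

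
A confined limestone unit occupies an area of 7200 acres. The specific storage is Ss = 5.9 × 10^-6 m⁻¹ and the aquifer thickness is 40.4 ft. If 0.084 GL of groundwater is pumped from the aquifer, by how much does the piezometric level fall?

Δh ≈ 39.7 m

b = 40.4 ft = 12.31 m
S = Ss × b = 5.9 × 10^-6 m⁻¹ × 12.31 m = 7.265 × 10^-5
A = 7200 acres = 2.914 × 10^7 m²
ΔV = 0.084 GL = 84000 m³
Δh = ΔV / (S × A) = 84000 m³ / (7.265 × 10^-5 × 2.914 × 10^7 m²) = 39.68 m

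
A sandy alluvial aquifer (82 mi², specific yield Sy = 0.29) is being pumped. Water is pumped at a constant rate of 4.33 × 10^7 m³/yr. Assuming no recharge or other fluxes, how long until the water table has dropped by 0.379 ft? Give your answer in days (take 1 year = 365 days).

t ≈ 60 days

A = 82 mi² = 2.124 × 10^8 m²
Δh = 0.379 ft = 0.1155 m
ΔV = Sy × A × Δh = 0.29 × 2.124 × 10^8 × 0.1155 = 7.115 × 10^6 m³
Q = 4.33 × 10^7 m³/yr = 1.186 × 10^5 m³/d
t = ΔV / Q = 7.115 × 10^6 m³ / 1.186 × 10^5 m³/d = 59.97 d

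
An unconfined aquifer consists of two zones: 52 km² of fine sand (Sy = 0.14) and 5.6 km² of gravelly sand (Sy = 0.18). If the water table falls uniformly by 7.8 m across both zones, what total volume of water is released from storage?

A₁ = 52 km² = 5.2 × 10^7 m²; A₂ = 5.6 km² = 5.6 × 10^6 m²
ΔV₁ = 0.14 × 5.2 × 10^7 × 7.8 = 5.678 × 10^7 m³
ΔV₂ = 0.18 × 5.6 × 10^6 × 7.8 = 7.862 × 10^6 m³
ΔV = ΔV₁ + ΔV₂ = 6.465 × 10^7 m³

ΔV ≈ 6.46 × 10^7 m³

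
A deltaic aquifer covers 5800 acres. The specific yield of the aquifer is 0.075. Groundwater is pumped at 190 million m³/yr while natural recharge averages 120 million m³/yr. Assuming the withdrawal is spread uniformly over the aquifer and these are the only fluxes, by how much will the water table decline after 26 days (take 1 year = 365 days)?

Δh ≈ 2.83 m

A = 5800 acres = 2.347 × 10^7 m²
Net abstraction = 190 − 120 = 70 million m³/yr
Q_net = 70 million m³/yr = 1.918 × 10^5 m³/d
ΔV = Q × t = 1.918 × 10^5 m³/d × 26 d = 4.986 × 10^6 m³
Δh = ΔV / (Sy × A) = 4.986 × 10^6 / (0.075 × 2.347 × 10^7) = 2.833 m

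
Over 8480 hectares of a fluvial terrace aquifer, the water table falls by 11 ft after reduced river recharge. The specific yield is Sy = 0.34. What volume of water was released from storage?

ΔV ≈ 9.67 × 10^7 m³

A = 8480 hectares = 8.48 × 10^7 m²
Δh = 11 ft = 3.353 m
ΔV = Sy × A × Δh = 0.34 × 8.48 × 10^7 m² × 3.353 m = 9.667 × 10^7 m³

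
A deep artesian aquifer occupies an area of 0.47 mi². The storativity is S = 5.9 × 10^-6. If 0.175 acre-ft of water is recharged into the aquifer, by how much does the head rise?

Δh ≈ 30.1 m

A = 0.47 mi² = 1.217 × 10^6 m²
ΔV = 0.175 acre-ft = 215.9 m³
Δh = ΔV / (S × A) = 215.9 m³ / (5.9 × 10^-6 × 1.217 × 10^6 m²) = 30.06 m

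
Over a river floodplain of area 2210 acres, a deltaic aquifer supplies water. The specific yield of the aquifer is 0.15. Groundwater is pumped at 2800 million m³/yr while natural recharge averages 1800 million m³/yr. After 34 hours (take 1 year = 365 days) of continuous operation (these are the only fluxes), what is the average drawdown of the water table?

Δh ≈ 2.89 m

A = 2210 acres = 8.944 × 10^6 m²
Net abstraction = 2800 − 1800 = 1000 million m³/yr
Q_net = 1000 million m³/yr = 2.74 × 10^6 m³/d
t = 34 hours = 1.417 d
ΔV = Q × t = 2.74 × 10^6 m³/d × 1.417 d = 3.881 × 10^6 m³
Δh = ΔV / (Sy × A) = 3.881 × 10^6 / (0.15 × 8.944 × 10^6) = 2.893 m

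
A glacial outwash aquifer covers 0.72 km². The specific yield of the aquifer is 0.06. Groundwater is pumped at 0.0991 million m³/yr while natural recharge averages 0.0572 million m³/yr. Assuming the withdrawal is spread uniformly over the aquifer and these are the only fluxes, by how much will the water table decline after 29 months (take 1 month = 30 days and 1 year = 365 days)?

A = 0.72 km² = 7.2 × 10^5 m²
Net abstraction = 0.0991 − 0.0572 = 0.0419 million m³/yr
Q_net = 0.0419 million m³/yr = 114.8 m³/d
t = 29 months = 870 d
ΔV = Q × t = 114.8 m³/d × 870 d = 99870 m³
Δh = ΔV / (Sy × A) = 99870 / (0.06 × 7.2 × 10^5) = 2.312 m

Δh ≈ 2.31 m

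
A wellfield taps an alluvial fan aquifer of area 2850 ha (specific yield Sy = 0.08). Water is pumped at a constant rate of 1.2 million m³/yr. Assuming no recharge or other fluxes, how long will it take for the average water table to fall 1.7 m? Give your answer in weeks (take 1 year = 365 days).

t ≈ 168 weeks

A = 2850 ha = 2.85 × 10^7 m²
ΔV = Sy × A × Δh = 0.08 × 2.85 × 10^7 × 1.7 = 3.876 × 10^6 m³
Q = 1.2 million m³/yr = 3288 m³/d
t = ΔV / Q = 3.876 × 10^6 m³ / 3288 m³/d = 1179 d
t = 1179 d ≈ 168.4 weeks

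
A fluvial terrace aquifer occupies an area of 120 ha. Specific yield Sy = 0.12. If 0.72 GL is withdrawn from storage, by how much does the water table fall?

A = 120 ha = 1.2 × 10^6 m²
ΔV = 0.72 GL = 7.2 × 10^5 m³
Δh = ΔV / (Sy × A) = 7.2 × 10^5 m³ / (0.12 × 1.2 × 10^6 m²) = 5 m

Δh ≈ 5 m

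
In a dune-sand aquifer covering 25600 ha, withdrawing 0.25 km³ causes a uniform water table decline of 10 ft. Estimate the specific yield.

A = 25600 ha = 2.56 × 10^8 m²
Δh = 10 ft = 3.048 m
ΔV = 0.25 km³ = 2.5 × 10^8 m³
Sy = ΔV / (A × Δh) = 2.5 × 10^8 m³ / (2.56 × 10^8 m² × 3.048 m) = 0.3204

Sy ≈ 0.32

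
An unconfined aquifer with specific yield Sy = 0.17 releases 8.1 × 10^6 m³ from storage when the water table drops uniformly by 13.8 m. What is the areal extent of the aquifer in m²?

A = ΔV / (Sy × Δh) = 8.1 × 10^6 / (0.17 × 13.8) = 3.453 × 10^6 m²

A ≈ 3.45 × 10^6 m²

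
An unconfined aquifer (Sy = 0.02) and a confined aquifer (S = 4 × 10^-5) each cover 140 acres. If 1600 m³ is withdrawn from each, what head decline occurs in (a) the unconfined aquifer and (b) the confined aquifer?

A = 140 acres = 5.666 × 10^5 m²
Unconfined: Δh_u = ΔV/(Sy·A) = 1600/(0.02 × 5.666 × 10^5) = 0.1412 m
Confined: Δh_c = ΔV/(S·A) = 1600/(4 × 10^-5 × 5.666 × 10^5) = 70.6 m

Δh_u ≈ 0.141 m; Δh_c ≈ 70.6 m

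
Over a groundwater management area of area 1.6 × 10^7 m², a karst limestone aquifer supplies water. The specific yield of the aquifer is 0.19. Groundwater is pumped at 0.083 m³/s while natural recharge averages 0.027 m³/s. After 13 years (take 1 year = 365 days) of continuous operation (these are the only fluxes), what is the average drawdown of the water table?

Δh ≈ 7.55 m

Net abstraction = 0.083 − 0.027 = 0.056 m³/s
Q_net = 0.056 m³/s = 4838 m³/d
t = 13 years = 4745 d
ΔV = Q × t = 4838 m³/d × 4745 d = 2.296 × 10^7 m³
Δh = ΔV / (Sy × A) = 2.296 × 10^7 / (0.19 × 1.6 × 10^7) = 7.552 m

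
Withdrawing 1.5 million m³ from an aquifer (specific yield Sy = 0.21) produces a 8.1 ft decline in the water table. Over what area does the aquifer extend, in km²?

Δh = 8.1 ft = 2.469 m
ΔV = 1.5 million m³ = 1.5 × 10^6 m³
A = ΔV / (Sy × Δh) = 1.5 × 10^6 / (0.21 × 2.469) = 2.893 × 10^6 m²
A = 2.893 × 10^6 m² = 2.893 km²

A ≈ 2.89 km²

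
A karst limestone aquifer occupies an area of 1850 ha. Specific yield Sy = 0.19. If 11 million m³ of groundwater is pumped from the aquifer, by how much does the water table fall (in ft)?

A = 1850 ha = 1.85 × 10^7 m²
ΔV = 11 million m³ = 1.1 × 10^7 m³
Δh = ΔV / (Sy × A) = 1.1 × 10^7 m³ / (0.19 × 1.85 × 10^7 m²) = 3.129 m
Δh = 3.129 m = 10.27 ft

Δh ≈ 10.3 ft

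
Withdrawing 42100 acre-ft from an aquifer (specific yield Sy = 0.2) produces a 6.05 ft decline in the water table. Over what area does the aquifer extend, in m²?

A ≈ 1.41 × 10^8 m²

Δh = 6.05 ft = 1.844 m
ΔV = 42100 acre-ft = 5.193 × 10^7 m³
A = ΔV / (Sy × Δh) = 5.193 × 10^7 / (0.2 × 1.844) = 1.408 × 10^8 m²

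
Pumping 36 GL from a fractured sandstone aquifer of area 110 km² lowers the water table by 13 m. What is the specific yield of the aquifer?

A = 110 km² = 1.1 × 10^8 m²
ΔV = 36 GL = 3.6 × 10^7 m³
Sy = ΔV / (A × Δh) = 3.6 × 10^7 m³ / (1.1 × 10^8 m² × 13 m) = 0.02517

Sy ≈ 0.025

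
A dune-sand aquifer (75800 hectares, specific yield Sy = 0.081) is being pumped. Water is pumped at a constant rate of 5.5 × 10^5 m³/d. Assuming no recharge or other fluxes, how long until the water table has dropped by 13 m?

A = 75800 hectares = 7.58 × 10^8 m²
ΔV = Sy × A × Δh = 0.081 × 7.58 × 10^8 × 13 = 7.982 × 10^8 m³
t = ΔV / Q = 7.982 × 10^8 m³ / 5.5 × 10^5 m³/d = 1451 d

t ≈ 1450 days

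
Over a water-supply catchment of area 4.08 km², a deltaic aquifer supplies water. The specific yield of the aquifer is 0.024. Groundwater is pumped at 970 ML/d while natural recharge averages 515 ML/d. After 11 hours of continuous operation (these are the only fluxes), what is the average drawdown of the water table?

Δh ≈ 2.13 m

A = 4.08 km² = 4.08 × 10^6 m²
Net abstraction = 970 − 515 = 455 ML/d
Q_net = 455 ML/d = 4.55 × 10^5 m³/d
t = 11 hours = 0.4583 d
ΔV = Q × t = 4.55 × 10^5 m³/d × 0.4583 d = 2.085 × 10^5 m³
Δh = ΔV / (Sy × A) = 2.085 × 10^5 / (0.024 × 4.08 × 10^6) = 2.13 m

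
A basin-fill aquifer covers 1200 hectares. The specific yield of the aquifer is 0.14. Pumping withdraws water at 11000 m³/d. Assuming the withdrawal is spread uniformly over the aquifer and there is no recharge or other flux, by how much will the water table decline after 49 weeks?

A = 1200 hectares = 1.2 × 10^7 m²
t = 49 weeks = 343 d
ΔV = Q × t = 11000 m³/d × 343 d = 3.773 × 10^6 m³
Δh = ΔV / (Sy × A) = 3.773 × 10^6 / (0.14 × 1.2 × 10^7) = 2.246 m

Δh ≈ 2.25 m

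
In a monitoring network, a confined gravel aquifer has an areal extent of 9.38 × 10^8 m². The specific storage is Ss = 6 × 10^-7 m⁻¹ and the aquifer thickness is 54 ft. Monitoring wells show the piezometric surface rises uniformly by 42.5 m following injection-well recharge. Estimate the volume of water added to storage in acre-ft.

b = 54 ft = 16.46 m
S = Ss × b = 6 × 10^-7 m⁻¹ × 16.46 m = 9.876 × 10^-6
ΔV = S × A × Δh = 9.876 × 10^-6 × 9.38 × 10^8 m² × 42.5 m = 3.937 × 10^5 m³
ΔV = 3.937 × 10^5 m³ = 319.2 acre-ft

ΔV ≈ 319 acre-ft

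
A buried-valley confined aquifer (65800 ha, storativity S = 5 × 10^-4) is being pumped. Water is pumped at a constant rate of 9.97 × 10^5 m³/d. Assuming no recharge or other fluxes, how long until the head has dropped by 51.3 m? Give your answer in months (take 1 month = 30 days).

A = 65800 ha = 6.58 × 10^8 m²
ΔV = S × A × Δh = 5 × 10^-4 × 6.58 × 10^8 × 51.3 = 1.688 × 10^7 m³
t = ΔV / Q = 1.688 × 10^7 m³ / 9.97 × 10^5 m³/d = 16.93 d
t = 16.93 d ≈ 0.5643 months

t ≈ 0.564 months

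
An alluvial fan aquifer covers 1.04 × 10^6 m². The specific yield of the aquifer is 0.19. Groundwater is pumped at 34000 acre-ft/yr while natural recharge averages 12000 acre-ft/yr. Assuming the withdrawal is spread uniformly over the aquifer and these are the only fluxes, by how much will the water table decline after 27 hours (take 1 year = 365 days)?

Net abstraction = 34000 − 12000 = 22000 acre-ft/yr
Q_net = 22000 acre-ft/yr = 74350 m³/d
t = 27 hours = 1.125 d
ΔV = Q × t = 74350 m³/d × 1.125 d = 83640 m³
Δh = ΔV / (Sy × A) = 83640 / (0.19 × 1.04 × 10^6) = 0.4233 m

Δh ≈ 0.423 m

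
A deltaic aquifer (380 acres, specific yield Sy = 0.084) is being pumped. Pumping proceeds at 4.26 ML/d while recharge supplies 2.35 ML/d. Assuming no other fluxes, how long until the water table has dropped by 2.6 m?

A = 380 acres = 1.538 × 10^6 m²
ΔV = Sy × A × Δh = 0.084 × 1.538 × 10^6 × 2.6 = 3.359 × 10^5 m³
Net withdrawal = 4.26 − 2.35 = 1.91 ML/d = 1910 m³/d
t = ΔV / Q = 3.359 × 10^5 m³ / 1910 m³/d = 175.8 d

t ≈ 176 days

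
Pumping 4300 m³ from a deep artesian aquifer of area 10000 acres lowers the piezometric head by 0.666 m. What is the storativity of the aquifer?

S ≈ 1.6 × 10^-4

A = 10000 acres = 4.047 × 10^7 m²
S = ΔV / (A × Δh) = 4300 m³ / (4.047 × 10^7 m² × 0.666 m) = 1.595 × 10^-4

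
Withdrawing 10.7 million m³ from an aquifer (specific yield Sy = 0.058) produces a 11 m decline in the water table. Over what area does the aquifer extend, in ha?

ΔV = 10.7 million m³ = 1.07 × 10^7 m³
A = ΔV / (Sy × Δh) = 1.07 × 10^7 / (0.058 × 11) = 1.677 × 10^7 m²
A = 1.677 × 10^7 m² = 1677 ha

A ≈ 1680 ha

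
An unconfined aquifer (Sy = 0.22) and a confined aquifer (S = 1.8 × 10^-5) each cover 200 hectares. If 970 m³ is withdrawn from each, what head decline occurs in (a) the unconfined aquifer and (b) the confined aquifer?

Δh_u ≈ 0.0022 m; Δh_c ≈ 26.9 m

A = 200 hectares = 2 × 10^6 m²
Unconfined: Δh_u = ΔV/(Sy·A) = 970/(0.22 × 2 × 10^6) = 0.002205 m
Confined: Δh_c = ΔV/(S·A) = 970/(1.8 × 10^-5 × 2 × 10^6) = 26.94 m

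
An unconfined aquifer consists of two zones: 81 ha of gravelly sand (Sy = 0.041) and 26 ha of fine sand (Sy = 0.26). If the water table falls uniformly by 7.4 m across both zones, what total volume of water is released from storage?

A₁ = 81 ha = 8.1 × 10^5 m²; A₂ = 26 ha = 2.6 × 10^5 m²
ΔV₁ = 0.041 × 8.1 × 10^5 × 7.4 = 2.458 × 10^5 m³
ΔV₂ = 0.26 × 2.6 × 10^5 × 7.4 = 5.002 × 10^5 m³
ΔV = ΔV₁ + ΔV₂ = 7.46 × 10^5 m³

ΔV ≈ 7.46 × 10^5 m³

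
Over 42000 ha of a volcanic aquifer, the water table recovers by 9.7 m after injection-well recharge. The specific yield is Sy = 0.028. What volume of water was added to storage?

ΔV ≈ 1.14 × 10^8 m³

A = 42000 ha = 4.2 × 10^8 m²
ΔV = Sy × A × Δh = 0.028 × 4.2 × 10^8 m² × 9.7 m = 1.141 × 10^8 m³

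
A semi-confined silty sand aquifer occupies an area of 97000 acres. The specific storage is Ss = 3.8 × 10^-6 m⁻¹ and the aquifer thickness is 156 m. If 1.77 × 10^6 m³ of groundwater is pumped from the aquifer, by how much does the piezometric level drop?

S = Ss × b = 3.8 × 10^-6 m⁻¹ × 156 m = 5.928 × 10^-4
A = 97000 acres = 3.925 × 10^8 m²
Δh = ΔV / (S × A) = 1.77 × 10^6 m³ / (5.928 × 10^-4 × 3.925 × 10^8 m²) = 7.606 m

Δh ≈ 7.61 m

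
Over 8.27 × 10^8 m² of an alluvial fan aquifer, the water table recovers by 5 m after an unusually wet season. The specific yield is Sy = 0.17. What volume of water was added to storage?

ΔV = Sy × A × Δh = 0.17 × 8.27 × 10^8 m² × 5 m = 7.029 × 10^8 m³

ΔV ≈ 7.03 × 10^8 m³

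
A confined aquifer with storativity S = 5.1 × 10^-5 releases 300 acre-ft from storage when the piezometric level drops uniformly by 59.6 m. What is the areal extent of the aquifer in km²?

ΔV = 300 acre-ft = 3.7 × 10^5 m³
A = ΔV / (S × Δh) = 3.7 × 10^5 / (5.1 × 10^-5 × 59.6) = 1.217 × 10^8 m²
A = 1.217 × 10^8 m² = 121.7 km²

A ≈ 122 km²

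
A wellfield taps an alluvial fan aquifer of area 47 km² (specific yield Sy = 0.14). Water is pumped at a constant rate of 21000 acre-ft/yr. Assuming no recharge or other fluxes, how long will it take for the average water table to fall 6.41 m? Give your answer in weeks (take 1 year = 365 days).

A = 47 km² = 4.7 × 10^7 m²
ΔV = Sy × A × Δh = 0.14 × 4.7 × 10^7 × 6.41 = 4.218 × 10^7 m³
Q = 21000 acre-ft/yr = 70970 m³/d
t = ΔV / Q = 4.218 × 10^7 m³ / 70970 m³/d = 594.3 d
t = 594.3 d ≈ 84.9 weeks

t ≈ 84.9 weeks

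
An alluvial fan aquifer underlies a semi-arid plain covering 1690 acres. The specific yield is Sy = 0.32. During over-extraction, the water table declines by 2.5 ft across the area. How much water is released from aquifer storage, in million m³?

A = 1690 acres = 6.839 × 10^6 m²
Δh = 2.5 ft = 0.762 m
ΔV = Sy × A × Δh = 0.32 × 6.839 × 10^6 m² × 0.762 m = 1.668 × 10^6 m³
ΔV = 1.668 × 10^6 m³ = 1.668 million m³

ΔV ≈ 1.67 million m³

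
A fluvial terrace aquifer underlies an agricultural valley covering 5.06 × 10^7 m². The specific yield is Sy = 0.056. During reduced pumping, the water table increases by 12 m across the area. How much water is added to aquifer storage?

ΔV = Sy × A × Δh = 0.056 × 5.06 × 10^7 m² × 12 m = 3.4 × 10^7 m³

ΔV ≈ 3.4 × 10^7 m³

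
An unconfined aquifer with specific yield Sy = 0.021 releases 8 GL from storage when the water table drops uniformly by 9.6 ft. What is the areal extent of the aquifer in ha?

A ≈ 13000 ha

Δh = 9.6 ft = 2.926 m
ΔV = 8 GL = 8 × 10^6 m³
A = ΔV / (Sy × Δh) = 8 × 10^6 / (0.021 × 2.926) = 1.302 × 10^8 m²
A = 1.302 × 10^8 m² = 13020 ha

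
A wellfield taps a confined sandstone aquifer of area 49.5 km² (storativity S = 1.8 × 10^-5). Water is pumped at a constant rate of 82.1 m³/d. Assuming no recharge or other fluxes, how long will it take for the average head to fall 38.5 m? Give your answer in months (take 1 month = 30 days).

A = 49.5 km² = 4.95 × 10^7 m²
ΔV = S × A × Δh = 1.8 × 10^-5 × 4.95 × 10^7 × 38.5 = 34300 m³
t = ΔV / Q = 34300 m³ / 82.1 m³/d = 417.8 d
t = 417.8 d ≈ 13.93 months

t ≈ 13.9 months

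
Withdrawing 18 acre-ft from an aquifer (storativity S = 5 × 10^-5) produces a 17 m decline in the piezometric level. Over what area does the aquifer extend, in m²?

A ≈ 2.61 × 10^7 m²

ΔV = 18 acre-ft = 22200 m³
A = ΔV / (S × Δh) = 22200 / (5 × 10^-5 × 17) = 2.612 × 10^7 m²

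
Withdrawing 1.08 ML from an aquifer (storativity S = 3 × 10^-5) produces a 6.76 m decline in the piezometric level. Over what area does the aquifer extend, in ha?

ΔV = 1.08 ML = 1080 m³
A = ΔV / (S × Δh) = 1080 / (3 × 10^-5 × 6.76) = 5.325 × 10^6 m²
A = 5.325 × 10^6 m² = 532.5 ha

A ≈ 533 ha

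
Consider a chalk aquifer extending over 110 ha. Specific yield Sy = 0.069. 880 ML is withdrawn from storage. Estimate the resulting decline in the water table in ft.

A = 110 ha = 1.1 × 10^6 m²
ΔV = 880 ML = 8.8 × 10^5 m³
Δh = ΔV / (Sy × A) = 8.8 × 10^5 m³ / (0.069 × 1.1 × 10^6 m²) = 11.59 m
Δh = 11.59 m = 38.04 ft

Δh ≈ 38 ft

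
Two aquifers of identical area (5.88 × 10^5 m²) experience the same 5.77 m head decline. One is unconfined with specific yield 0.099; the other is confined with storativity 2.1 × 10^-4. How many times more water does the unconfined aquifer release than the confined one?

Unconfined: ΔV_u = Sy × A × Δh = 0.099 × 5.88 × 10^5 × 5.77 = 3.359 × 10^5 m³
Confined: ΔV_c = S × A × Δh = 2.1 × 10^-4 × 5.88 × 10^5 × 5.77 = 712.5 m³
Ratio = ΔV_u / ΔV_c = Sy / S = 0.099 / 2.1 × 10^-4 = 471.4

ΔV_u / ΔV_c ≈ 471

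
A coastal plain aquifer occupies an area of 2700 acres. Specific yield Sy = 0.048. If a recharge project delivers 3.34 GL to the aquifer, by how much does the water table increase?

Δh ≈ 6.37 m

A = 2700 acres = 1.093 × 10^7 m²
ΔV = 3.34 GL = 3.34 × 10^6 m³
Δh = ΔV / (Sy × A) = 3.34 × 10^6 m³ / (0.048 × 1.093 × 10^7 m²) = 6.368 m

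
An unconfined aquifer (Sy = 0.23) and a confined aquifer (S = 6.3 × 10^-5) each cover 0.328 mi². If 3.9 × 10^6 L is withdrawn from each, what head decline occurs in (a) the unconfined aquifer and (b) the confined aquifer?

A = 0.328 mi² = 8.495 × 10^5 m²
ΔV = 3.9 × 10^6 L = 3900 m³
Unconfined: Δh_u = ΔV/(Sy·A) = 3900/(0.23 × 8.495 × 10^5) = 0.01996 m
Confined: Δh_c = ΔV/(S·A) = 3900/(6.3 × 10^-5 × 8.495 × 10^5) = 72.87 m

Δh_u ≈ 0.02 m; Δh_c ≈ 72.9 m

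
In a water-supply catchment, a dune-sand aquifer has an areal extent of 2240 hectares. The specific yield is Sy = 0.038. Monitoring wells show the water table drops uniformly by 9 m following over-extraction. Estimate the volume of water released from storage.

A = 2240 hectares = 2.24 × 10^7 m²
ΔV = Sy × A × Δh = 0.038 × 2.24 × 10^7 m² × 9 m = 7.661 × 10^6 m³

ΔV ≈ 7.66 × 10^6 m³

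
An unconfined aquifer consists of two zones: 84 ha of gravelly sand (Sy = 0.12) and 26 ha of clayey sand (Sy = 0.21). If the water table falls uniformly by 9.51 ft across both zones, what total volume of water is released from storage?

ΔV ≈ 4.5 × 10^5 m³

A₁ = 84 ha = 8.4 × 10^5 m²; A₂ = 26 ha = 2.6 × 10^5 m²
Δh = 9.51 ft = 2.899 m
ΔV₁ = 0.12 × 8.4 × 10^5 × 2.899 = 2.922 × 10^5 m³
ΔV₂ = 0.21 × 2.6 × 10^5 × 2.899 = 1.583 × 10^5 m³
ΔV = ΔV₁ + ΔV₂ = 4.504 × 10^5 m³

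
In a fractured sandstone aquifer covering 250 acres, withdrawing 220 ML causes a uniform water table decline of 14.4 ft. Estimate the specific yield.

A = 250 acres = 1.012 × 10^6 m²
Δh = 14.4 ft = 4.389 m
ΔV = 220 ML = 2.2 × 10^5 m³
Sy = ΔV / (A × Δh) = 2.2 × 10^5 m³ / (1.012 × 10^6 m² × 4.389 m) = 0.04954

Sy ≈ 0.05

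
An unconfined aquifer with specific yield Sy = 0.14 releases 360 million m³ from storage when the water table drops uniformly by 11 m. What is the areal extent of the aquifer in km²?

A ≈ 234 km²

ΔV = 360 million m³ = 3.6 × 10^8 m³
A = ΔV / (Sy × Δh) = 3.6 × 10^8 / (0.14 × 11) = 2.338 × 10^8 m²
A = 2.338 × 10^8 m² = 233.8 km²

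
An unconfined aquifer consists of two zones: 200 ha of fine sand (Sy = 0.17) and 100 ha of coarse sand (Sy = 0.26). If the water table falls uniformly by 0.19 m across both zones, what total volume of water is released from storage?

ΔV ≈ 1.14 × 10^5 m³

A₁ = 200 ha = 2 × 10^6 m²; A₂ = 100 ha = 1 × 10^6 m²
ΔV₁ = 0.17 × 2 × 10^6 × 0.19 = 64600 m³
ΔV₂ = 0.26 × 1 × 10^6 × 0.19 = 49400 m³
ΔV = ΔV₁ + ΔV₂ = 1.14 × 10^5 m³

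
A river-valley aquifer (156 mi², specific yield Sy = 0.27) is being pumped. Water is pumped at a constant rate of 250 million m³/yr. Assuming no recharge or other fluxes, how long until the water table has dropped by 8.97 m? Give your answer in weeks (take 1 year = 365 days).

t ≈ 204 weeks

A = 156 mi² = 4.04 × 10^8 m²
ΔV = Sy × A × Δh = 0.27 × 4.04 × 10^8 × 8.97 = 9.785 × 10^8 m³
Q = 250 million m³/yr = 6.849 × 10^5 m³/d
t = ΔV / Q = 9.785 × 10^8 m³ / 6.849 × 10^5 m³/d = 1429 d
t = 1429 d ≈ 204.1 weeks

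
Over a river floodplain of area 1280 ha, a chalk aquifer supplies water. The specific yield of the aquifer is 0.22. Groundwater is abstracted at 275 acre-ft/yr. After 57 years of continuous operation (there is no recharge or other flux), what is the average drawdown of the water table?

A = 1280 ha = 1.28 × 10^7 m²
Q = 275 acre-ft/yr = 929.3 m³/d
t = 57 years = 20800 d
ΔV = Q × t = 929.3 m³/d × 20800 d = 1.933 × 10^7 m³
Δh = ΔV / (Sy × A) = 1.933 × 10^7 / (0.22 × 1.28 × 10^7) = 6.866 m

Δh ≈ 6.87 m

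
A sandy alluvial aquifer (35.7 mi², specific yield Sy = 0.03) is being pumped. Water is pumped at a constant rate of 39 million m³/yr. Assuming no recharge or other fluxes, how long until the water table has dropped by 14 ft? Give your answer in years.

t ≈ 0.304 years

A = 35.7 mi² = 9.246 × 10^7 m²
Δh = 14 ft = 4.267 m
ΔV = Sy × A × Δh = 0.03 × 9.246 × 10^7 × 4.267 = 1.184 × 10^7 m³
Q = 39 million m³/yr = 1.068 × 10^5 m³/d
t = ΔV / Q = 1.184 × 10^7 m³ / 1.068 × 10^5 m³/d = 110.8 d
t = 110.8 d ≈ 0.3035 years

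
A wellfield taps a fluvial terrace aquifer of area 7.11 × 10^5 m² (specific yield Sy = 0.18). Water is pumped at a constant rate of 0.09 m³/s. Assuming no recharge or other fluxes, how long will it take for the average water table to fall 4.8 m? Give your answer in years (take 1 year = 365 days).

ΔV = Sy × A × Δh = 0.18 × 7.11 × 10^5 × 4.8 = 6.143 × 10^5 m³
Q = 0.09 m³/s = 7776 m³/d
t = ΔV / Q = 6.143 × 10^5 m³ / 7776 m³/d = 79 d
t = 79 d ≈ 0.2164 years

t ≈ 0.216 years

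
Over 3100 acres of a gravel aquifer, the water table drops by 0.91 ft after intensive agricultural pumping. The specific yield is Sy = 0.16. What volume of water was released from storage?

A = 3100 acres = 1.255 × 10^7 m²
Δh = 0.91 ft = 0.2774 m
ΔV = Sy × A × Δh = 0.16 × 1.255 × 10^7 m² × 0.2774 m = 5.567 × 10^5 m³

ΔV ≈ 5.57 × 10^5 m³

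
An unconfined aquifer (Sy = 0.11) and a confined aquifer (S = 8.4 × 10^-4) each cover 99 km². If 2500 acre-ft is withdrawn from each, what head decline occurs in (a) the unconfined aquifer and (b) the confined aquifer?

A = 99 km² = 9.9 × 10^7 m²
ΔV = 2500 acre-ft = 3.084 × 10^6 m³
Unconfined: Δh_u = ΔV/(Sy·A) = 3.084 × 10^6/(0.11 × 9.9 × 10^7) = 0.2832 m
Confined: Δh_c = ΔV/(S·A) = 3.084 × 10^6/(8.4 × 10^-4 × 9.9 × 10^7) = 37.08 m

Δh_u ≈ 0.283 m; Δh_c ≈ 37.1 m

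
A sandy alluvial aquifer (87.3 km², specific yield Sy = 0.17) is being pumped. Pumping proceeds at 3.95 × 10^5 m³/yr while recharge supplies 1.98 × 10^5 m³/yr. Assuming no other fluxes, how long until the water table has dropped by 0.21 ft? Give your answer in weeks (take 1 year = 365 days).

t ≈ 251 weeks

A = 87.3 km² = 8.73 × 10^7 m²
Δh = 0.21 ft = 0.06401 m
ΔV = Sy × A × Δh = 0.17 × 8.73 × 10^7 × 0.06401 = 9.499 × 10^5 m³
Net withdrawal = 3.95 × 10^5 − 1.98 × 10^5 = 1.97 × 10^5 m³/yr = 539.7 m³/d
t = ΔV / Q = 9.499 × 10^5 m³ / 539.7 m³/d = 1760 d
t = 1760 d ≈ 251.4 weeks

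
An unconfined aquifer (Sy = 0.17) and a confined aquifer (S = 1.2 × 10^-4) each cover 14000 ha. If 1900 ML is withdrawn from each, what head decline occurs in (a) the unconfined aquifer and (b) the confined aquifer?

Δh_u ≈ 0.0798 m; Δh_c ≈ 113 m

A = 14000 ha = 1.4 × 10^8 m²
ΔV = 1900 ML = 1.9 × 10^6 m³
Unconfined: Δh_u = ΔV/(Sy·A) = 1.9 × 10^6/(0.17 × 1.4 × 10^8) = 0.07983 m
Confined: Δh_c = ΔV/(S·A) = 1.9 × 10^6/(1.2 × 10^-4 × 1.4 × 10^8) = 113.1 m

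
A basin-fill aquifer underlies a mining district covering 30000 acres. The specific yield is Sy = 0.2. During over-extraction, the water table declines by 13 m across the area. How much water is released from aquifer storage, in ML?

A = 30000 acres = 1.214 × 10^8 m²
ΔV = Sy × A × Δh = 0.2 × 1.214 × 10^8 m² × 13 m = 3.157 × 10^8 m³
ΔV = 3.157 × 10^8 m³ = 3.157 × 10^5 ML

ΔV ≈ 3.16 × 10^5 ML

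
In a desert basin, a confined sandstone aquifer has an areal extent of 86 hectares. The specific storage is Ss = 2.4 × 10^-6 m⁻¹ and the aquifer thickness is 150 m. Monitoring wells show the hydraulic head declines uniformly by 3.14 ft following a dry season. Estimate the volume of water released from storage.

S = Ss × b = 2.4 × 10^-6 m⁻¹ × 150 m = 3.6 × 10^-4
A = 86 hectares = 8.6 × 10^5 m²
Δh = 3.14 ft = 0.9571 m
ΔV = S × A × Δh = 3.6 × 10^-4 × 8.6 × 10^5 m² × 0.9571 m = 296.3 m³

ΔV ≈ 296 m³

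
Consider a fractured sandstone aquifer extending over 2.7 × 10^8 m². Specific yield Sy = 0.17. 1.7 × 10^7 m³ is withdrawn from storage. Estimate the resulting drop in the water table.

Δh ≈ 0.37 m

Δh = ΔV / (Sy × A) = 1.7 × 10^7 m³ / (0.17 × 2.7 × 10^8 m²) = 0.3704 m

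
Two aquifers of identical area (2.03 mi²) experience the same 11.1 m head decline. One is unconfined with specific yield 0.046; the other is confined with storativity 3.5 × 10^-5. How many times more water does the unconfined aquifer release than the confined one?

A = 2.03 mi² = 5.258 × 10^6 m²
Unconfined: ΔV_u = Sy × A × Δh = 0.046 × 5.258 × 10^6 × 11.1 = 2.685 × 10^6 m³
Confined: ΔV_c = S × A × Δh = 3.5 × 10^-5 × 5.258 × 10^6 × 11.1 = 2043 m³
Ratio = ΔV_u / ΔV_c = Sy / S = 0.046 / 3.5 × 10^-5 = 1314

ΔV_u / ΔV_c ≈ 1310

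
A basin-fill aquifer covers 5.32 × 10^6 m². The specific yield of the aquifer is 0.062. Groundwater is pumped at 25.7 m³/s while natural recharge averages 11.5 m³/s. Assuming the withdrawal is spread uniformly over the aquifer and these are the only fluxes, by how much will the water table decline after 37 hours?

Δh ≈ 5.73 m

Net abstraction = 25.7 − 11.5 = 14.2 m³/s
Q_net = 14.2 m³/s = 1.227 × 10^6 m³/d
t = 37 hours = 1.542 d
ΔV = Q × t = 1.227 × 10^6 m³/d × 1.542 d = 1.891 × 10^6 m³
Δh = ΔV / (Sy × A) = 1.891 × 10^6 / (0.062 × 5.32 × 10^6) = 5.734 m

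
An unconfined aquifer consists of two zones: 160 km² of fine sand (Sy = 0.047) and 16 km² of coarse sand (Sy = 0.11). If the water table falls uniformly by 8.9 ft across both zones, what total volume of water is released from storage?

ΔV ≈ 2.52 × 10^7 m³

A₁ = 160 km² = 1.6 × 10^8 m²; A₂ = 16 km² = 1.6 × 10^7 m²
Δh = 8.9 ft = 2.713 m
ΔV₁ = 0.047 × 1.6 × 10^8 × 2.713 = 2.04 × 10^7 m³
ΔV₂ = 0.11 × 1.6 × 10^7 × 2.713 = 4.774 × 10^6 m³
ΔV = ΔV₁ + ΔV₂ = 2.517 × 10^7 m³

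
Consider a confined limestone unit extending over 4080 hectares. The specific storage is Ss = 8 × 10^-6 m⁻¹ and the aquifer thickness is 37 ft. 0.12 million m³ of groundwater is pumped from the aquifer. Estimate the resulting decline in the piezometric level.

b = 37 ft = 11.28 m
S = Ss × b = 8 × 10^-6 m⁻¹ × 11.28 m = 9.022 × 10^-5
A = 4080 hectares = 4.08 × 10^7 m²
ΔV = 0.12 million m³ = 1.2 × 10^5 m³
Δh = ΔV / (S × A) = 1.2 × 10^5 m³ / (9.022 × 10^-5 × 4.08 × 10^7 m²) = 32.6 m

Δh ≈ 32.6 m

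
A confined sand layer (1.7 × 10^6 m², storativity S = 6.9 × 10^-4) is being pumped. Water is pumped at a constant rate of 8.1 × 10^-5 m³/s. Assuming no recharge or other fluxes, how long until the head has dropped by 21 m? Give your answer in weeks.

t ≈ 503 weeks

ΔV = S × A × Δh = 6.9 × 10^-4 × 1.7 × 10^6 × 21 = 24630 m³
Q = 8.1 × 10^-5 m³/s = 6.998 m³/d
t = ΔV / Q = 24630 m³ / 6.998 m³/d = 3520 d
t = 3520 d ≈ 502.8 weeks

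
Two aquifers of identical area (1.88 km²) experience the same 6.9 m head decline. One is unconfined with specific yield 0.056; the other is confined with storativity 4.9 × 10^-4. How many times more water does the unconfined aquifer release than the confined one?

A = 1.88 km² = 1.88 × 10^6 m²
Unconfined: ΔV_u = Sy × A × Δh = 0.056 × 1.88 × 10^6 × 6.9 = 7.264 × 10^5 m³
Confined: ΔV_c = S × A × Δh = 4.9 × 10^-4 × 1.88 × 10^6 × 6.9 = 6356 m³
Ratio = ΔV_u / ΔV_c = Sy / S = 0.056 / 4.9 × 10^-4 = 114.3

ΔV_u / ΔV_c ≈ 114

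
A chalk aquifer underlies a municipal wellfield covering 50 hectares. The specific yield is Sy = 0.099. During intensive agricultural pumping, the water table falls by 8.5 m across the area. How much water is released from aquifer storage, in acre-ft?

ΔV ≈ 341 acre-ft

A = 50 hectares = 5 × 10^5 m²
ΔV = Sy × A × Δh = 0.099 × 5 × 10^5 m² × 8.5 m = 4.207 × 10^5 m³
ΔV = 4.207 × 10^5 m³ = 341.1 acre-ft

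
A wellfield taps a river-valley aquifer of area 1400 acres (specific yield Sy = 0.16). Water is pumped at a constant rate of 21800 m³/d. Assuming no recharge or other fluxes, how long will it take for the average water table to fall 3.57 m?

t ≈ 148 days

A = 1400 acres = 5.666 × 10^6 m²
ΔV = Sy × A × Δh = 0.16 × 5.666 × 10^6 × 3.57 = 3.236 × 10^6 m³
t = ΔV / Q = 3.236 × 10^6 m³ / 21800 m³/d = 148.4 d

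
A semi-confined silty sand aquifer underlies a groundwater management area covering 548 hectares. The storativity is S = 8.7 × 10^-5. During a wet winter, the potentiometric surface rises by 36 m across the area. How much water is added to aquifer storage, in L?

A = 548 hectares = 5.48 × 10^6 m²
ΔV = S × A × Δh = 8.7 × 10^-5 × 5.48 × 10^6 m² × 36 m = 17160 m³
ΔV = 17160 m³ = 1.716 × 10^7 L

ΔV ≈ 1.72 × 10^7 L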